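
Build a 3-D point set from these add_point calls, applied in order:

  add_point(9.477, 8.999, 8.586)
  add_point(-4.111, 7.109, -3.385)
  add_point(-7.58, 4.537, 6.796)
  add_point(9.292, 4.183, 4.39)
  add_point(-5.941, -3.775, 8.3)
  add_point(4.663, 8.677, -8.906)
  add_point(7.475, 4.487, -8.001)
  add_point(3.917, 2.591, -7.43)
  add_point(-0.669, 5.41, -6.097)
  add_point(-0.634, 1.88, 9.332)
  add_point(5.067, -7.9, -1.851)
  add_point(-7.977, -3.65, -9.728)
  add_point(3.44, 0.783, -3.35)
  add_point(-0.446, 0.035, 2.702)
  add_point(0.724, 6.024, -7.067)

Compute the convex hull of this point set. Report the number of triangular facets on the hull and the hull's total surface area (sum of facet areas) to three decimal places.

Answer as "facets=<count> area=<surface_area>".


Extreme-point indices: [0, 1, 2, 3, 4, 5, 6, 9, 10, 11] — 10 of 15 on the boundary.

Per-facet area ½‖(b−a)×(c−a)‖:
  f1: (p4, p10, p11) → 115.9561
  f2: (p4, p10, p0) → 144.6578
  f3: (p4, p9, p0) → 13.3902
  f4: (p6, p5, p0) → 44.3521
  f5: (p6, p10, p11) → 105.4277
  f6: (p6, p5, p11) → 44.6504
  f7: (p3, p10, p0) → 16.0382
  f8: (p3, p6, p0) → 30.9070
  f9: (p3, p6, p10) → 79.3883
  f10: (p2, p9, p0) → 41.9289
  f11: (p2, p4, p9) → 28.1996
  f12: (p2, p4, p11) → 76.4515
  f13: (p1, p5, p11) → 68.0828
  f14: (p1, p5, p0) → 91.2336
  f15: (p1, p2, p0) → 94.4210
  f16: (p1, p2, p11) → 71.3333
Σ area = 1066.418

Euler: V−E+F = 10−24+16 = 2.

facets=16 area=1066.418


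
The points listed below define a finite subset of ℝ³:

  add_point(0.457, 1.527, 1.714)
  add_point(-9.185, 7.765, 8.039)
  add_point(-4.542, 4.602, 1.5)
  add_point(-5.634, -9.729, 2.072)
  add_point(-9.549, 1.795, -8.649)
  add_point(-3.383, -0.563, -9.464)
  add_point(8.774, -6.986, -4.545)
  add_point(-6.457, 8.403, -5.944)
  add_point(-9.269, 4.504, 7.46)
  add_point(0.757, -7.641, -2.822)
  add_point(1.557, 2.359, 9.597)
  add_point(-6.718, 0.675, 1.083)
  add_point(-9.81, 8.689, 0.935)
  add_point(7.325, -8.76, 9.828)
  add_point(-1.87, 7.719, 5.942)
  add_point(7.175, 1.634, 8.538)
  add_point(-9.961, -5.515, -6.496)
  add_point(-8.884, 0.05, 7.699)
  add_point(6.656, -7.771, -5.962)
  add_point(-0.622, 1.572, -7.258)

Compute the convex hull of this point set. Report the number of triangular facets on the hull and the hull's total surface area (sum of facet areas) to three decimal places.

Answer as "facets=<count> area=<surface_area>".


facets=28 area=1246.835

Points on the hull: [1, 3, 4, 5, 6, 7, 8, 10, 12, 13, 14, 15, 16, 17, 18, 19] (16 of 20).

Area of each hull facet:
  f1: (p15, p13, p6) → 73.9778
  f2: (p14, p7, p12) → 35.9364
  f3: (p14, p7, p15) → 60.3923
  f4: (p4, p12, p16) → 42.5510
  f5: (p4, p7, p12) → 29.3596
  f6: (p4, p5, p16) → 24.5425
  f7: (p4, p5, p7) → 25.8700
  f8: (p17, p3, p13) → 88.6733
  f9: (p17, p3, p16) → 61.4394
  f10: (p18, p5, p16) → 55.3203
  f11: (p18, p5, p6) → 13.6947
  f12: (p18, p3, p16) → 76.7156
  f13: (p18, p13, p6) → 17.6999
  f14: (p18, p3, p13) → 100.6017
  f15: (p19, p5, p6) → 25.9452
  f16: (p19, p5, p7) → 18.7315
  f17: (p19, p15, p6) → 98.8014
  f18: (p19, p7, p15) → 79.0405
  f19: (p10, p15, p13) → 29.9774
  f20: (p10, p17, p13) → 65.7428
  f21: (p10, p14, p15) → 18.8180
  f22: (p1, p10, p14) → 26.4852
  f23: (p1, p10, p17) → 41.2618
  f24: (p1, p14, p12) → 26.8738
  f25: (p8, p17, p16) → 32.5675
  f26: (p8, p1, p17) → 1.8691
  f27: (p8, p12, p16) → 62.0480
  f28: (p8, p1, p12) → 11.8983
Σ area = 1246.835

Check V−E+F: 16 − 42 + 28 = 2.


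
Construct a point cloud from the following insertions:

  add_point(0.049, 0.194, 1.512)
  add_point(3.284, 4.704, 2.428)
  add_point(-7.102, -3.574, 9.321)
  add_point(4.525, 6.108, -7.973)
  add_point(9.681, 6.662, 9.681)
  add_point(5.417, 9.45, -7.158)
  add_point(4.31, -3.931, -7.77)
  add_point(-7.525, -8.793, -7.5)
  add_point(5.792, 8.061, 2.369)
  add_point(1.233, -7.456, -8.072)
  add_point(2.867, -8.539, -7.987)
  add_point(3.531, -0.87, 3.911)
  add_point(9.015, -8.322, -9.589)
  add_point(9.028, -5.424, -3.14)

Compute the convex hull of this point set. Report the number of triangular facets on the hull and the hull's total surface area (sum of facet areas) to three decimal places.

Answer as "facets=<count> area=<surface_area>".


9 of the 14 inputs are extreme points: [2, 3, 4, 5, 7, 8, 10, 12, 13].

Area of each hull facet:
  f1: (p5, p12, p4) → 160.4819
  f2: (p2, p5, p7) → 189.7253
  f3: (p3, p12, p7) → 121.6907
  f4: (p3, p5, p7) → 15.9779
  f5: (p3, p5, p12) → 14.5224
  f6: (p10, p12, p7) → 6.8374
  f7: (p10, p2, p7) → 91.6580
  f8: (p10, p2, p12) → 48.4378
  f9: (p13, p12, p4) → 20.5121
  f10: (p13, p2, p4) → 158.7260
  f11: (p13, p2, p12) → 58.3662
  f12: (p8, p5, p4) → 17.3991
  f13: (p8, p2, p4) → 78.1036
  f14: (p8, p2, p5) → 81.3523
Σ area = 1063.791

Euler: V−E+F = 9−21+14 = 2.

facets=14 area=1063.791


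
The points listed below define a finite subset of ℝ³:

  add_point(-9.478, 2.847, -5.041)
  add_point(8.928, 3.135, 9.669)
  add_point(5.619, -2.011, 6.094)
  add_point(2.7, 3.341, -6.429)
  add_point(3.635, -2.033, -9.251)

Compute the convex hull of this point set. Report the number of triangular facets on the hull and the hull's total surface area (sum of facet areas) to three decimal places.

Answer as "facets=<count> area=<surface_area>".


facets=6 area=406.256

Hull vertices (5/5): indices [0, 1, 2, 3, 4].

Triangle areas on the boundary:
  f1: (p3, p1, p0) → 102.4528
  f2: (p3, p4, p0) → 37.1334
  f3: (p3, p4, p1) → 49.3884
  f4: (p2, p1, p0) → 60.5400
  f5: (p2, p4, p0) → 111.3703
  f6: (p2, p4, p1) → 45.3711
Σ area = 406.256

Euler: V−E+F = 5−9+6 = 2.


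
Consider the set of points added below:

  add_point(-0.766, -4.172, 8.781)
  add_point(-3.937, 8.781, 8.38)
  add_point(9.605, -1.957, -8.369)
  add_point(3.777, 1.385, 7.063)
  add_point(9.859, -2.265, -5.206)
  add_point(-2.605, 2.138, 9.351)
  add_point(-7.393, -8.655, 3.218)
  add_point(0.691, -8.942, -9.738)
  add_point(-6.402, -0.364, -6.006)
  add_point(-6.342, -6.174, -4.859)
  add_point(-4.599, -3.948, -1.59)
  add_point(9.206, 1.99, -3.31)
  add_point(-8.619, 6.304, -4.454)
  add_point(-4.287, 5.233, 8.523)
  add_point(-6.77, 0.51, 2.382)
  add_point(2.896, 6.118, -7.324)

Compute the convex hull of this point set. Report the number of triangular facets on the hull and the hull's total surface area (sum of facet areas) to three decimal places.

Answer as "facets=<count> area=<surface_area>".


Points on the hull: [0, 1, 2, 3, 4, 5, 6, 7, 8, 9, 11, 12, 13, 15] (14 of 16).

Area of each hull facet:
  f1: (p15, p7, p12) → 91.1175
  f2: (p9, p6, p12) → 52.5261
  f3: (p9, p6, p7) → 32.6828
  f4: (p0, p6, p5) → 30.6660
  f5: (p0, p7, p4) → 105.3335
  f6: (p0, p6, p7) → 73.7599
  f7: (p2, p7, p4) → 18.0474
  f8: (p2, p15, p7) → 60.1664
  f9: (p1, p15, p12) → 81.9732
  f10: (p8, p7, p12) → 15.3384
  f11: (p8, p9, p12) → 10.4934
  f12: (p8, p9, p7) → 26.0751
  f13: (p11, p1, p15) → 73.8916
  f14: (p11, p2, p4) → 7.1494
  f15: (p11, p2, p15) → 27.4484
  f16: (p13, p6, p5) → 21.8344
  f17: (p13, p1, p5) → 3.7491
  f18: (p13, p6, p12) → 98.6055
  f19: (p13, p1, p12) → 24.3945
  f20: (p3, p1, p5) → 22.6527
  f21: (p3, p11, p1) → 57.7216
  f22: (p3, p0, p5) → 20.6679
  f23: (p3, p0, p4) → 50.3288
  f24: (p3, p11, p4) → 25.5689
Σ area = 1032.193

Euler characteristic 14−36+24 = 2 ✓

facets=24 area=1032.193


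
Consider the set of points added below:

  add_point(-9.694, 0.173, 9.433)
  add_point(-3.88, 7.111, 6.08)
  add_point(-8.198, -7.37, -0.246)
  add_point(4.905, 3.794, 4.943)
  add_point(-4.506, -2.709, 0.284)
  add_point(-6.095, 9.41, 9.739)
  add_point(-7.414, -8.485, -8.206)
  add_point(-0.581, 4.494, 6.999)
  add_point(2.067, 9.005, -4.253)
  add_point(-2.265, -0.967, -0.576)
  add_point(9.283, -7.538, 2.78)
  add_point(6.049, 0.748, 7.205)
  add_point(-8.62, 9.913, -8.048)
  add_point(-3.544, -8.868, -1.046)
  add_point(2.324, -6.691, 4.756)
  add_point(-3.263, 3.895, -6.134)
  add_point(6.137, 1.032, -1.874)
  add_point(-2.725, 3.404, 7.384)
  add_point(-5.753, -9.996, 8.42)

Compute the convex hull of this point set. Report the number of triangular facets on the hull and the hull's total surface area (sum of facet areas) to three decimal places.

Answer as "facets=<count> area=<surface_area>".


Points on the hull: [0, 2, 3, 5, 6, 8, 10, 11, 12, 13, 16, 18] (12 of 19).

Triangle areas on the boundary:
  f1: (p12, p5, p0) → 88.9887
  f2: (p6, p12, p0) → 162.6797
  f3: (p2, p6, p0) → 24.8106
  f4: (p18, p5, p0) → 36.7142
  f5: (p18, p11, p5) → 118.1162
  f6: (p18, p11, p10) → 76.1863
  f7: (p18, p2, p0) → 49.4829
  f8: (p18, p2, p6) → 20.1500
  f9: (p8, p12, p5) → 90.5472
  f10: (p8, p6, p12) → 103.8797
  f11: (p13, p6, p10) → 39.2310
  f12: (p13, p18, p10) → 65.7372
  f13: (p13, p18, p6) → 26.4479
  f14: (p3, p11, p5) → 24.5030
  f15: (p3, p8, p5) → 72.0368
  f16: (p16, p3, p8) → 34.1124
  f17: (p16, p6, p10) → 90.7088
  f18: (p16, p8, p6) → 82.0556
  f19: (p16, p11, p10) → 40.9026
  f20: (p16, p3, p11) → 14.5092
Σ area = 1261.800

Euler characteristic 12−30+20 = 2 ✓

facets=20 area=1261.800


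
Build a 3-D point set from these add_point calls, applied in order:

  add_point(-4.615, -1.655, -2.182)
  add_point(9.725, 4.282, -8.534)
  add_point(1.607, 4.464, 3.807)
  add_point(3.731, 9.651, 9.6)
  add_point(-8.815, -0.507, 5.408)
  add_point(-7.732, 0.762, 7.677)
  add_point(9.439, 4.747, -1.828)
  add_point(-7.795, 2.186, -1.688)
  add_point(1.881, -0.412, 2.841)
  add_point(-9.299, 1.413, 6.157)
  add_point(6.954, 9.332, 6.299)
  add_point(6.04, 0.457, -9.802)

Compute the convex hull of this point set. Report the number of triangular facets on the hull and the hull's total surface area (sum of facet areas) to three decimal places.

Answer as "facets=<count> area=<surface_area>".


Hull vertices (11/12): indices [0, 1, 3, 4, 5, 6, 7, 8, 9, 10, 11].

Facet areas (half cross-product norm):
  f1: (p7, p3, p9) → 63.3790
  f2: (p4, p8, p0) → 35.8138
  f3: (p4, p7, p9) → 8.0997
  f4: (p4, p7, p0) → 19.1027
  f5: (p11, p7, p1) → 40.6144
  f6: (p11, p7, p0) → 29.7840
  f7: (p11, p8, p0) → 52.4797
  f8: (p11, p6, p1) → 17.7809
  f9: (p11, p6, p8) → 49.3966
  f10: (p5, p8, p3) → 65.0113
  f11: (p5, p4, p8) → 15.2084
  f12: (p5, p3, p9) → 14.8594
  f13: (p5, p4, p9) → 2.3718
  f14: (p10, p8, p3) → 26.6143
  f15: (p10, p6, p8) → 46.7632
  f16: (p10, p6, p1) → 15.2720
  f17: (p10, p7, p1) → 133.4501
  f18: (p10, p7, p3) → 41.0842
Σ area = 677.086

Euler: V−E+F = 11−27+18 = 2.

facets=18 area=677.086


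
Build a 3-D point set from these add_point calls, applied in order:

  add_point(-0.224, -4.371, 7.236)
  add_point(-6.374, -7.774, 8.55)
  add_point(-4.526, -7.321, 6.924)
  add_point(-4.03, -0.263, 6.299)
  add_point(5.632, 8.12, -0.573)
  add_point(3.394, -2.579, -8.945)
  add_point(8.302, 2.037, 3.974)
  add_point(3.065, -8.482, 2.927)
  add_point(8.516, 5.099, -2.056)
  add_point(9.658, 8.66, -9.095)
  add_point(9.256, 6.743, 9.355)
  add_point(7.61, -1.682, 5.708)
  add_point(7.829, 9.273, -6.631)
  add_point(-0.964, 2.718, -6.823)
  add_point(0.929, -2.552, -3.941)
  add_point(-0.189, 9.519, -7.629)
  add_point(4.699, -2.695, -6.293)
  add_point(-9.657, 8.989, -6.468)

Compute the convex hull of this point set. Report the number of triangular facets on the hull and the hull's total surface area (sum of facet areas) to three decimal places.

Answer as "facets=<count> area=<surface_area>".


Points on the hull: [1, 3, 5, 7, 9, 10, 11, 12, 15, 16, 17] (11 of 18).

Triangle areas on the boundary:
  f1: (p5, p9, p17) → 110.7720
  f2: (p5, p1, p17) → 173.7021
  f3: (p5, p1, p7) → 65.2057
  f4: (p12, p10, p9) → 18.3304
  f5: (p11, p10, p9) → 82.7615
  f6: (p11, p1, p7) → 46.2126
  f7: (p11, p1, p10) → 64.9020
  f8: (p3, p10, p17) → 125.9440
  f9: (p3, p1, p17) → 53.7095
  f10: (p3, p1, p10) → 49.5584
  f11: (p15, p9, p17) → 6.8449
  f12: (p15, p12, p9) → 11.0362
  f13: (p15, p10, p17) → 87.3461
  f14: (p15, p12, p10) → 64.1587
  f15: (p16, p5, p7) → 11.5283
  f16: (p16, p11, p7) → 46.3575
  f17: (p16, p5, p9) → 18.7538
  f18: (p16, p11, p9) → 78.6073
Σ area = 1115.731

Euler characteristic 11−27+18 = 2 ✓

facets=18 area=1115.731


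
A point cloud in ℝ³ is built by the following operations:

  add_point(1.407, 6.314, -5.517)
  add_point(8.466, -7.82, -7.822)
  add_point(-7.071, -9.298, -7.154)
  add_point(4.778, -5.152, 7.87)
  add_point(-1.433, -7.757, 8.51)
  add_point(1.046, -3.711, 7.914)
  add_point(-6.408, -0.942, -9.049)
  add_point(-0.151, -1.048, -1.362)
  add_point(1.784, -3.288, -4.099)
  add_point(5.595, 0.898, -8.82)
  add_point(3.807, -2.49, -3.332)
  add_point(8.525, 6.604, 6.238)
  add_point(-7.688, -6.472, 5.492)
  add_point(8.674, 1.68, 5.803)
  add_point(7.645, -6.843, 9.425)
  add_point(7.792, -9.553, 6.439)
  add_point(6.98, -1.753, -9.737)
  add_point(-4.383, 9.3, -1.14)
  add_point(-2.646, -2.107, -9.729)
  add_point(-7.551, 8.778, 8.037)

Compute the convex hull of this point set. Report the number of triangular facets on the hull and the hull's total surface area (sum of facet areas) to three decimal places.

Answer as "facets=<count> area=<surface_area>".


15 of the 20 inputs are extreme points: [0, 1, 2, 4, 6, 9, 11, 12, 13, 14, 15, 16, 17, 18, 19].

Facet areas (half cross-product norm):
  f1: (p6, p19, p17) → 55.9399
  f2: (p0, p6, p17) → 43.8967
  f3: (p1, p15, p13) → 79.8346
  f4: (p11, p19, p17) → 72.0861
  f5: (p11, p0, p17) → 53.6528
  f6: (p11, p1, p13) → 31.5200
  f7: (p11, p1, p16) → 58.4349
  f8: (p2, p19, p12) → 92.9735
  f9: (p2, p6, p19) → 81.1203
  f10: (p2, p1, p15) → 111.7637
  f11: (p14, p11, p19) → 112.9111
  f12: (p14, p15, p13) → 17.7934
  f13: (p14, p11, p13) → 11.2275
  f14: (p9, p11, p16) → 22.3771
  f15: (p9, p11, p0) → 51.9728
  f16: (p9, p0, p6) → 41.7118
  f17: (p18, p1, p16) → 30.8749
  f18: (p18, p2, p1) → 55.7629
  f19: (p18, p2, p6) → 16.9129
  f20: (p18, p9, p16) → 13.7323
  f21: (p18, p9, p6) → 11.3956
  f22: (p4, p14, p15) → 18.3985
  f23: (p4, p2, p12) → 43.1684
  f24: (p4, p2, p15) → 80.0090
  f25: (p4, p19, p12) → 54.3209
  f26: (p4, p14, p19) → 78.2389
Σ area = 1342.030

Euler characteristic 15−39+26 = 2 ✓

facets=26 area=1342.030


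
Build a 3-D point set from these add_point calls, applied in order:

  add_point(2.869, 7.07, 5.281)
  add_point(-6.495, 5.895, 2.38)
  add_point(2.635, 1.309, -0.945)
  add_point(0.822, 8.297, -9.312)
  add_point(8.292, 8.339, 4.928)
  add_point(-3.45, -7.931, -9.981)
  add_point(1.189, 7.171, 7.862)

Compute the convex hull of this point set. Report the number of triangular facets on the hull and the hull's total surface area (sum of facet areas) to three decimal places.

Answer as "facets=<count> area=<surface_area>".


facets=8 area=552.297

Extreme-point indices: [1, 2, 3, 4, 5, 6] — 6 of 7 on the boundary.

Area of each hull facet:
  f1: (p6, p5, p1) → 83.9660
  f2: (p3, p5, p1) → 113.3449
  f3: (p3, p5, p4) → 133.3766
  f4: (p3, p6, p1) → 66.6331
  f5: (p3, p6, p4) → 62.2423
  f6: (p2, p5, p4) → 10.1530
  f7: (p2, p6, p4) → 38.8366
  f8: (p2, p6, p5) → 43.7441
Σ area = 552.297

Euler: V−E+F = 6−12+8 = 2.


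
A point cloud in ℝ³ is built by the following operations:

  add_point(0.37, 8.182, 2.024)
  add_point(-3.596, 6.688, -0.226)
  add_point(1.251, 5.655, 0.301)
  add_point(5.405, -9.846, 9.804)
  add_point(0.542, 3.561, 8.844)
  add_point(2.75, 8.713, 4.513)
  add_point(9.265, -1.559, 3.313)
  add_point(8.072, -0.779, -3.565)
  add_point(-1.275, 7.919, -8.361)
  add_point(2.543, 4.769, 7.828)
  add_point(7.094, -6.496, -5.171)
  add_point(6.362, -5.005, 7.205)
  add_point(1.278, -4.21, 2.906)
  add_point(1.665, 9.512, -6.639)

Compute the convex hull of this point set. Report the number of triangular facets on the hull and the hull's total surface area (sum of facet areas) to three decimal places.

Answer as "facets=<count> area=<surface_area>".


12 of the 14 inputs are extreme points: [0, 1, 3, 4, 5, 6, 7, 8, 9, 10, 12, 13].

Per-facet area ½‖(b−a)×(c−a)‖:
  f1: (p9, p3, p6) → 57.5945
  f2: (p12, p3, p1) → 31.7946
  f3: (p12, p8, p1) → 50.9209
  f4: (p4, p3, p1) → 65.7618
  f5: (p4, p9, p3) → 17.8311
  f6: (p5, p4, p1) → 28.8873
  f7: (p5, p4, p9) → 4.9913
  f8: (p5, p9, p6) → 26.1440
  f9: (p10, p12, p8) → 82.0302
  f10: (p10, p3, p6) → 56.2834
  f11: (p10, p12, p3) → 49.2362
  f12: (p0, p5, p1) → 2.6865
  f13: (p13, p5, p6) → 68.6440
  f14: (p13, p10, p8) → 31.7152
  f15: (p13, p0, p5) → 12.6206
  f16: (p13, p8, p1) → 15.8631
  f17: (p13, p0, p1) → 20.3361
  f18: (p7, p10, p6) → 20.7781
  f19: (p7, p13, p6) → 39.8795
  f20: (p7, p13, p10) → 29.1386
Σ area = 713.137

Euler characteristic 12−30+20 = 2 ✓

facets=20 area=713.137


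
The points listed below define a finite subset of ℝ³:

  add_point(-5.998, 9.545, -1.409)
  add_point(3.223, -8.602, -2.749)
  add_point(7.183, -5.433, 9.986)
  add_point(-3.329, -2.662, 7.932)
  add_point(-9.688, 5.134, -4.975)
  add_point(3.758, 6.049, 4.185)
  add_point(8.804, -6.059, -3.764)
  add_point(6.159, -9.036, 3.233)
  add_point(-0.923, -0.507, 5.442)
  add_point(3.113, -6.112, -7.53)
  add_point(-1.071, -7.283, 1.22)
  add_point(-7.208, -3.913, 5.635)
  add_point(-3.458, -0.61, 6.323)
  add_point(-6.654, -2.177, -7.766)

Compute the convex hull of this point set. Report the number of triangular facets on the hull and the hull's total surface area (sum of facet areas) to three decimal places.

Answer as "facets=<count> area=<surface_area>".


facets=20 area=885.031

Points on the hull: [0, 1, 2, 3, 4, 5, 6, 7, 9, 10, 11, 13] (12 of 14).

Facet areas (half cross-product norm):
  f1: (p11, p0, p4) → 47.7857
  f2: (p9, p0, p4) → 58.0118
  f3: (p9, p0, p6) → 63.7293
  f4: (p5, p0, p6) → 87.1931
  f5: (p5, p2, p6) → 85.9480
  f6: (p13, p11, p4) → 55.2008
  f7: (p13, p9, p4) → 33.4684
  f8: (p7, p11, p2) → 55.0536
  f9: (p7, p2, p6) → 26.0849
  f10: (p3, p11, p2) → 15.1058
  f11: (p3, p5, p2) → 61.9147
  f12: (p3, p11, p0) → 35.5448
  f13: (p3, p5, p0) → 69.1437
  f14: (p1, p13, p9) → 27.7527
  f15: (p1, p9, p6) → 15.9033
  f16: (p1, p7, p6) → 20.2388
  f17: (p10, p7, p11) → 24.2708
  f18: (p10, p1, p7) → 19.3048
  f19: (p10, p13, p11) → 48.2565
  f20: (p10, p1, p13) → 35.1196
Σ area = 885.031

Euler characteristic 12−30+20 = 2 ✓


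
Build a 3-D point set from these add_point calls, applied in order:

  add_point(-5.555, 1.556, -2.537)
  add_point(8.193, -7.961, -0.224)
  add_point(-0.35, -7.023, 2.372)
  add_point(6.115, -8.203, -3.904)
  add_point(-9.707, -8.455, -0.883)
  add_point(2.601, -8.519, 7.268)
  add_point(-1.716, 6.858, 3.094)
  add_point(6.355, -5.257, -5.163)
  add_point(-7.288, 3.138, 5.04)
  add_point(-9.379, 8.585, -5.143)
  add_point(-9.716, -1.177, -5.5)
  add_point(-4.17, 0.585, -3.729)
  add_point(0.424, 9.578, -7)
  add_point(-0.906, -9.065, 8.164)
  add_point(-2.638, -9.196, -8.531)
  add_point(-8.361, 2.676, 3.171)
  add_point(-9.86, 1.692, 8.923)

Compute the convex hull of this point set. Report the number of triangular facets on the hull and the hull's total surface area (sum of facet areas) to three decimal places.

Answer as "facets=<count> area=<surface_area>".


facets=20 area=1092.013

Hull vertices (12/17): indices [1, 3, 4, 5, 6, 7, 9, 10, 12, 13, 14, 16].

Facet areas (half cross-product norm):
  f1: (p9, p14, p12) → 92.8889
  f2: (p6, p12, p1) → 96.4785
  f3: (p6, p9, p16) → 64.0739
  f4: (p6, p9, p12) → 49.1111
  f5: (p7, p12, p1) → 36.9562
  f6: (p7, p14, p12) → 83.4591
  f7: (p10, p9, p16) → 69.9397
  f8: (p10, p9, p14) → 38.3464
  f9: (p5, p6, p1) → 76.9019
  f10: (p5, p13, p1) → 10.7964
  f11: (p5, p6, p16) → 86.4562
  f12: (p5, p13, p16) → 22.0552
  f13: (p3, p7, p1) → 6.5812
  f14: (p3, p7, p14) → 15.9789
  f15: (p3, p13, p1) → 25.6390
  f16: (p3, p13, p14) → 69.5195
  f17: (p4, p13, p14) → 65.8866
  f18: (p4, p10, p14) → 42.4464
  f19: (p4, p13, p16) → 79.3863
  f20: (p4, p10, p16) → 59.1119
Σ area = 1092.013

Euler characteristic 12−30+20 = 2 ✓


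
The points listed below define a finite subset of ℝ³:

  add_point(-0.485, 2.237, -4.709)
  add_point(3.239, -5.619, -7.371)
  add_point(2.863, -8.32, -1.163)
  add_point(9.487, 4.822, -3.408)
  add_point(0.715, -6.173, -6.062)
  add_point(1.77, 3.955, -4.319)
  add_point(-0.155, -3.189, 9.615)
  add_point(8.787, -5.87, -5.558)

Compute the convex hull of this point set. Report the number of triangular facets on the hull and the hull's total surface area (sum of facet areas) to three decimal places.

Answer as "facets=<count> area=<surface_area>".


Hull vertices (8/8): indices [0, 1, 2, 3, 4, 5, 6, 7].

Area of each hull facet:
  f1: (p5, p6, p0) → 21.8698
  f2: (p5, p6, p3) → 61.5351
  f3: (p5, p1, p0) → 12.6422
  f4: (p5, p1, p3) → 39.7017
  f5: (p4, p1, p0) → 12.4589
  f6: (p4, p1, p2) → 8.2768
  f7: (p4, p6, p0) → 64.5356
  f8: (p4, p6, p2) → 30.7834
  f9: (p7, p1, p3) → 31.8207
  f10: (p7, p1, p2) → 19.1847
  f11: (p7, p6, p3) → 93.3749
  f12: (p7, p6, p2) → 39.9490
Σ area = 436.133

Euler: V−E+F = 8−18+12 = 2.

facets=12 area=436.133


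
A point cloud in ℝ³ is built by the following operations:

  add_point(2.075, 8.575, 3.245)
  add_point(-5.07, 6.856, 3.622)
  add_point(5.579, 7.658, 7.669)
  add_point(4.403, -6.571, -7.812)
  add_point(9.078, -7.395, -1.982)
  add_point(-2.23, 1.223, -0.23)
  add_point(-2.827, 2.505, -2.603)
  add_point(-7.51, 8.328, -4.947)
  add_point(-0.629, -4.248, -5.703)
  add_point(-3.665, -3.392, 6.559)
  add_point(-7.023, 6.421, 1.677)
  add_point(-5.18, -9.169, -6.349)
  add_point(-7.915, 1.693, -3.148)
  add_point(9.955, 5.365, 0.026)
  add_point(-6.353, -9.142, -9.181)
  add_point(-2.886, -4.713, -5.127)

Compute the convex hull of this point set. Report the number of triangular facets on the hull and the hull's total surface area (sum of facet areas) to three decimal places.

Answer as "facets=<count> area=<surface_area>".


12 of the 16 inputs are extreme points: [0, 1, 2, 3, 4, 7, 9, 10, 11, 12, 13, 14].

Area of each hull facet:
  f1: (p4, p2, p13) → 55.2734
  f2: (p9, p4, p11) → 97.2555
  f3: (p9, p4, p2) → 109.9696
  f4: (p14, p7, p12) → 30.6615
  f5: (p14, p9, p12) → 73.4387
  f6: (p14, p9, p11) → 10.5286
  f7: (p14, p4, p11) → 17.8572
  f8: (p0, p2, p13) → 24.6948
  f9: (p0, p7, p13) → 52.0169
  f10: (p1, p9, p2) → 60.6890
  f11: (p1, p0, p2) → 17.9948
  f12: (p1, p0, p7) → 32.7086
  f13: (p3, p7, p13) → 131.6698
  f14: (p3, p14, p7) → 98.5222
  f15: (p3, p4, p13) → 48.5963
  f16: (p3, p14, p4) → 31.0900
  f17: (p10, p7, p12) → 20.4360
  f18: (p10, p1, p7) → 7.1182
  f19: (p10, p9, p12) → 37.7735
  f20: (p10, p1, p9) → 14.8685
Σ area = 973.163

Euler characteristic 12−30+20 = 2 ✓

facets=20 area=973.163


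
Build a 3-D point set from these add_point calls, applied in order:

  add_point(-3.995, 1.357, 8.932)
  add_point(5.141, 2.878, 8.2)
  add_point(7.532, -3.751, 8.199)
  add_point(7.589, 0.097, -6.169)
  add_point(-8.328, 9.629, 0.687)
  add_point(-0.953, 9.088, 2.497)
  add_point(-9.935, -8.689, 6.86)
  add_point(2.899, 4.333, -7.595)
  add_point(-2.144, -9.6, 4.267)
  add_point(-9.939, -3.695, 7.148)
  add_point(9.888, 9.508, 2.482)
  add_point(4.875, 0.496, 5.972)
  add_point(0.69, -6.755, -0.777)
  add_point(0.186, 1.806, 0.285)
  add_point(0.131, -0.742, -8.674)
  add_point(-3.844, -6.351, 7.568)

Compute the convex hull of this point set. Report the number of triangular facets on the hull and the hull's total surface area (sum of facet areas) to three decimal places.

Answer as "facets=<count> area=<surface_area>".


14 of the 16 inputs are extreme points: [0, 1, 2, 3, 4, 5, 6, 7, 8, 9, 10, 12, 14, 15].

Per-facet area ½‖(b−a)×(c−a)‖:
  f1: (p0, p4, p9) → 49.8384
  f2: (p7, p4, p10) → 97.9846
  f3: (p7, p14, p4) → 43.8132
  f4: (p5, p4, p10) → 10.8429
  f5: (p5, p0, p4) → 39.8651
  f6: (p1, p2, p10) → 31.0775
  f7: (p1, p0, p2) → 32.2030
  f8: (p1, p5, p10) → 46.6974
  f9: (p1, p5, p0) → 43.5113
  f10: (p3, p7, p14) → 18.7272
  f11: (p3, p2, p10) → 86.0049
  f12: (p3, p7, p10) → 41.2314
  f13: (p6, p8, p14) → 61.7896
  f14: (p6, p4, p9) → 18.5017
  f15: (p6, p14, p4) → 146.8780
  f16: (p6, p8, p2) → 39.3606
  f17: (p6, p0, p9) → 15.3369
  f18: (p12, p8, p2) → 36.6382
  f19: (p12, p3, p2) → 64.2000
  f20: (p12, p8, p14) → 16.1552
  f21: (p12, p3, p14) → 38.1755
  f22: (p15, p0, p2) → 44.7307
  f23: (p15, p6, p2) → 5.7804
  f24: (p15, p6, p0) → 24.0493
Σ area = 1053.393

Euler characteristic 14−36+24 = 2 ✓

facets=24 area=1053.393


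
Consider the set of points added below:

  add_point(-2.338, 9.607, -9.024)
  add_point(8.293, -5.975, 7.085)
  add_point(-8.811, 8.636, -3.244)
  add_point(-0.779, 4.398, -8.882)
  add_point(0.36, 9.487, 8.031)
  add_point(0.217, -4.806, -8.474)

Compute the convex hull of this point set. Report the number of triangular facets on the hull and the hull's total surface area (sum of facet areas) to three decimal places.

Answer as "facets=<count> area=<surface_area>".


6 of the 6 inputs are extreme points: [0, 1, 2, 3, 4, 5].

Per-facet area ½‖(b−a)×(c−a)‖:
  f1: (p4, p1, p2) → 124.3060
  f2: (p0, p4, p2) → 63.5160
  f3: (p0, p4, p1) → 150.2200
  f4: (p5, p1, p2) → 149.4335
  f5: (p5, p0, p2) → 63.9539
  f6: (p3, p0, p1) → 45.2719
  f7: (p3, p5, p1) → 80.4264
  f8: (p3, p5, p0) → 4.6053
Σ area = 681.733

Check V−E+F: 6 − 12 + 8 = 2.

facets=8 area=681.733


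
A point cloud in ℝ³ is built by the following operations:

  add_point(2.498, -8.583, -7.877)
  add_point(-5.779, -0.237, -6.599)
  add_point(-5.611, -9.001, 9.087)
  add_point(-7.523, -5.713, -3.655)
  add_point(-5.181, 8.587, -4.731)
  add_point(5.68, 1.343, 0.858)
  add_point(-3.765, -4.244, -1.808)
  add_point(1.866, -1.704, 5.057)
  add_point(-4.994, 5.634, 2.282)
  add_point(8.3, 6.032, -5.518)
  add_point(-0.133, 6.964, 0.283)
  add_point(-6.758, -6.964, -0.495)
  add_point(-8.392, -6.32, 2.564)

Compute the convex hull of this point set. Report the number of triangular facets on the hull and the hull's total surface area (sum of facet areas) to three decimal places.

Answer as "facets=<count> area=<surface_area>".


facets=20 area=805.576

Extreme-point indices: [0, 1, 2, 3, 4, 5, 7, 8, 9, 10, 11, 12] — 12 of 13 on the boundary.

Area of each hull facet:
  f1: (p3, p4, p12) → 45.0000
  f2: (p10, p4, p9) → 36.7455
  f3: (p2, p7, p0) → 82.0308
  f4: (p1, p3, p4) → 19.2542
  f5: (p1, p3, p0) → 35.6103
  f6: (p1, p4, p9) → 61.6021
  f7: (p1, p0, p9) → 85.7619
  f8: (p5, p10, p9) → 32.9728
  f9: (p5, p10, p7) → 26.0667
  f10: (p5, p0, p9) → 56.6883
  f11: (p5, p7, p0) → 43.6921
  f12: (p11, p3, p0) → 19.5616
  f13: (p11, p2, p0) → 51.6283
  f14: (p11, p3, p12) → 4.8237
  f15: (p11, p2, p12) → 11.4874
  f16: (p8, p10, p7) → 26.7721
  f17: (p8, p2, p7) → 57.9610
  f18: (p8, p10, p4) → 18.7933
  f19: (p8, p4, p12) → 43.6178
  f20: (p8, p2, p12) → 45.5068
Σ area = 805.576

Check V−E+F: 12 − 30 + 20 = 2.


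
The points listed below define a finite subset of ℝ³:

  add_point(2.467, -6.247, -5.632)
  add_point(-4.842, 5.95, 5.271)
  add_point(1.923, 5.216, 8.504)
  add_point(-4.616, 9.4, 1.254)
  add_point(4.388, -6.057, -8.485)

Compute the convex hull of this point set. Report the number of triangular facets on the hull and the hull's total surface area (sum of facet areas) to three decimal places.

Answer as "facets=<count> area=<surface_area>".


Points on the hull: [0, 1, 2, 3, 4] (5 of 5).

Per-facet area ½‖(b−a)×(c−a)‖:
  f1: (p3, p2, p1) → 18.6986
  f2: (p3, p2, p4) → 104.8835
  f3: (p0, p2, p1) → 66.4953
  f4: (p0, p2, p4) → 24.4817
  f5: (p0, p3, p1) → 47.4534
  f6: (p0, p3, p4) → 28.0457
Σ area = 290.058

Euler: V−E+F = 5−9+6 = 2.

facets=6 area=290.058


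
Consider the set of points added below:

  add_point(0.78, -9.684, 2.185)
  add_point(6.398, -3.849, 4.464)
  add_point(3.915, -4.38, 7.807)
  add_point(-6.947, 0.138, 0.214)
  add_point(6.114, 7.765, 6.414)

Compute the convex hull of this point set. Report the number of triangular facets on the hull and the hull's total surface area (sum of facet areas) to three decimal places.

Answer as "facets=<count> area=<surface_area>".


facets=6 area=314.470

5 of the 5 inputs are extreme points: [0, 1, 2, 3, 4].

Area of each hull facet:
  f1: (p4, p1, p3) → 83.1829
  f2: (p2, p4, p3) → 84.4370
  f3: (p2, p4, p1) → 24.7203
  f4: (p0, p1, p3) → 53.0198
  f5: (p0, p2, p3) → 52.0895
  f6: (p0, p2, p1) → 17.0209
Σ area = 314.470

Check V−E+F: 5 − 9 + 6 = 2.


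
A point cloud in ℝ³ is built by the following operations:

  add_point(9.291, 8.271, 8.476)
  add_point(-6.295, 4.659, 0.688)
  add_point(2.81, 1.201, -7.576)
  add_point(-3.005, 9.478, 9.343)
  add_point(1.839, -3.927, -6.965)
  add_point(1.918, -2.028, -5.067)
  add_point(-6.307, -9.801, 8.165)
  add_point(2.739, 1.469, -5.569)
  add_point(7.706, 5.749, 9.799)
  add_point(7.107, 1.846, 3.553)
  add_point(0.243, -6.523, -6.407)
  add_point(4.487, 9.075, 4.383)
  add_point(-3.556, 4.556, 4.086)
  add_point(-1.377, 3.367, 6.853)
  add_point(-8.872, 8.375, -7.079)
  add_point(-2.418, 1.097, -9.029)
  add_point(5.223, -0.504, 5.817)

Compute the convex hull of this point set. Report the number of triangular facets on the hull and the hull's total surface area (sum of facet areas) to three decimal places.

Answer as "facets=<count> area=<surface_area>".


facets=20 area=1032.572

12 of the 17 inputs are extreme points: [0, 2, 3, 4, 6, 8, 9, 10, 11, 14, 15, 16].

Triangle areas on the boundary:
  f1: (p3, p6, p14) → 168.5498
  f2: (p2, p15, p14) → 22.3044
  f3: (p10, p6, p14) → 142.5264
  f4: (p10, p15, p14) → 25.1484
  f5: (p11, p3, p14) → 76.2545
  f6: (p11, p3, p0) → 27.4678
  f7: (p11, p2, p14) → 96.5331
  f8: (p11, p2, p0) → 38.2250
  f9: (p8, p3, p0) → 18.1665
  f10: (p8, p3, p6) → 109.7444
  f11: (p4, p2, p15) → 14.0624
  f12: (p4, p10, p15) → 10.0289
  f13: (p16, p10, p6) → 100.1983
  f14: (p16, p8, p6) → 44.0247
  f15: (p9, p4, p10) → 18.3090
  f16: (p9, p16, p10) → 27.2523
  f17: (p9, p2, p0) → 36.6235
  f18: (p9, p4, p2) → 31.3879
  f19: (p9, p8, p0) → 11.9757
  f20: (p9, p16, p8) → 13.7887
Σ area = 1032.572

Euler characteristic 12−30+20 = 2 ✓


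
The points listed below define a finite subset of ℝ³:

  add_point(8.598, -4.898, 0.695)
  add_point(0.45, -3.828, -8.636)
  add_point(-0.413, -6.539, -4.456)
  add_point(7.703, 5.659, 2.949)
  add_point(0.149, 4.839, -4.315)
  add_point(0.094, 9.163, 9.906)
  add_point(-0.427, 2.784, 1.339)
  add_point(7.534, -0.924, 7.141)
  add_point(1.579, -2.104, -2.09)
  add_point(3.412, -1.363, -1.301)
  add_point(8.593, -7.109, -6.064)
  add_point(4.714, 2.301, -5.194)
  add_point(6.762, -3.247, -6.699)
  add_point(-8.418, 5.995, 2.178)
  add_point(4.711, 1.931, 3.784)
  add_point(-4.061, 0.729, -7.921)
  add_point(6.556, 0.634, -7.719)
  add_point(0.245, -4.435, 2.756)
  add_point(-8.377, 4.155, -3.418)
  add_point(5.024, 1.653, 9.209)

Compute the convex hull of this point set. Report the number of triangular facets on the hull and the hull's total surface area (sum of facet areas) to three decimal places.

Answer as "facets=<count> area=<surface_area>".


facets=24 area=847.163

Hull vertices (14/20): indices [0, 1, 2, 3, 4, 5, 7, 10, 13, 15, 16, 17, 18, 19].

Triangle areas on the boundary:
  f1: (p4, p5, p13) → 63.7552
  f2: (p17, p5, p13) → 77.7029
  f3: (p18, p4, p13) → 25.2482
  f4: (p3, p4, p5) → 57.1972
  f5: (p19, p17, p5) → 43.3986
  f6: (p19, p3, p5) → 35.0383
  f7: (p2, p17, p13) → 50.8139
  f8: (p2, p18, p13) → 37.2182
  f9: (p15, p18, p4) → 23.7906
  f10: (p15, p2, p1) → 16.0803
  f11: (p15, p2, p18) → 28.8530
  f12: (p16, p3, p4) → 42.8990
  f13: (p16, p15, p1) → 24.3555
  f14: (p16, p15, p4) → 28.9045
  f15: (p7, p3, p0) → 29.8424
  f16: (p7, p19, p3) → 15.7102
  f17: (p7, p17, p0) → 30.6770
  f18: (p7, p19, p17) → 19.0922
  f19: (p10, p16, p1) → 29.3896
  f20: (p10, p2, p1) → 22.2509
  f21: (p10, p3, p0) → 33.3391
  f22: (p10, p16, p3) → 47.5000
  f23: (p10, p17, p0) → 29.7148
  f24: (p10, p2, p17) → 34.3917
Σ area = 847.163

Check V−E+F: 14 − 36 + 24 = 2.


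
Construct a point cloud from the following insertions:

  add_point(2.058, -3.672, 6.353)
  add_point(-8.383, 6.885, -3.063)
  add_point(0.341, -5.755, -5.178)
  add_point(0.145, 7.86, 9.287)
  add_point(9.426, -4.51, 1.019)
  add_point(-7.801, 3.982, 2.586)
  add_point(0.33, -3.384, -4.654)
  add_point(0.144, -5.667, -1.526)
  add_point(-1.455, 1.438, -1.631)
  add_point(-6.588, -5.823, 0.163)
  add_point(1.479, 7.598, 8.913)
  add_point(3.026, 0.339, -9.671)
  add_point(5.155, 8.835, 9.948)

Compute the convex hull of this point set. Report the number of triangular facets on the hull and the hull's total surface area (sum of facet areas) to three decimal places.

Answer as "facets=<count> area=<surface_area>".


facets=16 area=801.056

10 of the 13 inputs are extreme points: [0, 1, 2, 3, 4, 5, 7, 9, 11, 12].

Per-facet area ½‖(b−a)×(c−a)‖:
  f1: (p11, p9, p1) → 88.2673
  f2: (p11, p12, p1) → 136.1192
  f3: (p11, p12, p4) → 111.0556
  f4: (p5, p9, p1) → 31.5024
  f5: (p0, p9, p4) → 47.3984
  f6: (p0, p12, p4) → 61.0005
  f7: (p2, p11, p4) → 44.4059
  f8: (p2, p11, p9) → 27.7899
  f9: (p3, p0, p12) → 30.9617
  f10: (p3, p12, p1) → 28.7411
  f11: (p3, p5, p1) → 31.7486
  f12: (p3, p5, p9) → 51.8300
  f13: (p3, p0, p9) → 64.0265
  f14: (p7, p9, p4) → 16.7500
  f15: (p7, p2, p4) → 17.3235
  f16: (p7, p2, p9) → 12.1356
Σ area = 801.056

Euler: V−E+F = 10−24+16 = 2.


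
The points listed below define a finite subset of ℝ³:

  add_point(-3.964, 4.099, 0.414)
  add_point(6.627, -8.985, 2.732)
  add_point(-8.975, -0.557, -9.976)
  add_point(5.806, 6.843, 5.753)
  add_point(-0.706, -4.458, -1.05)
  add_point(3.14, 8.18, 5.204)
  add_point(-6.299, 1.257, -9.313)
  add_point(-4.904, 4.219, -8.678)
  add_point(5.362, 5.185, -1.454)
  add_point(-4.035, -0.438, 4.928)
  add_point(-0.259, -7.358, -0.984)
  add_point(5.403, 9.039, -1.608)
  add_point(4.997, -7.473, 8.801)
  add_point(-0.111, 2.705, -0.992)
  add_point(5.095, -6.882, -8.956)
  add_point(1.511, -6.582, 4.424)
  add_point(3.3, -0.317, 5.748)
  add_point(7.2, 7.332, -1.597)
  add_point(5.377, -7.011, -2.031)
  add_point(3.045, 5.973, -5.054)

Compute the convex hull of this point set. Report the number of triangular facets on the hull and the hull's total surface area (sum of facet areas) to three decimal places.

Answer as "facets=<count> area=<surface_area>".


14 of the 20 inputs are extreme points: [0, 1, 2, 3, 5, 7, 9, 10, 11, 12, 14, 15, 17, 19].

Per-facet area ½‖(b−a)×(c−a)‖:
  f1: (p14, p1, p17) → 91.9866
  f2: (p10, p12, p1) → 25.4445
  f3: (p10, p14, p2) → 67.0356
  f4: (p10, p14, p1) → 38.2846
  f5: (p7, p14, p2) → 47.4590
  f6: (p9, p5, p12) → 67.7344
  f7: (p9, p10, p2) → 68.9187
  f8: (p3, p5, p12) → 20.1754
  f9: (p3, p1, p17) → 59.9749
  f10: (p3, p12, p1) → 47.3655
  f11: (p19, p14, p17) → 36.1692
  f12: (p19, p7, p14) → 59.6804
  f13: (p11, p7, p5) → 47.3029
  f14: (p11, p3, p17) → 9.2568
  f15: (p11, p3, p5) → 10.9467
  f16: (p11, p19, p17) → 6.4019
  f17: (p11, p19, p7) → 14.0567
  f18: (p15, p10, p12) → 7.2309
  f19: (p15, p9, p12) → 20.5954
  f20: (p15, p9, p10) → 23.7826
  f21: (p0, p7, p5) → 35.5392
  f22: (p0, p9, p5) → 30.3431
  f23: (p0, p7, p2) → 28.3068
  f24: (p0, p9, p2) → 37.7255
Σ area = 901.717

Euler: V−E+F = 14−36+24 = 2.

facets=24 area=901.717


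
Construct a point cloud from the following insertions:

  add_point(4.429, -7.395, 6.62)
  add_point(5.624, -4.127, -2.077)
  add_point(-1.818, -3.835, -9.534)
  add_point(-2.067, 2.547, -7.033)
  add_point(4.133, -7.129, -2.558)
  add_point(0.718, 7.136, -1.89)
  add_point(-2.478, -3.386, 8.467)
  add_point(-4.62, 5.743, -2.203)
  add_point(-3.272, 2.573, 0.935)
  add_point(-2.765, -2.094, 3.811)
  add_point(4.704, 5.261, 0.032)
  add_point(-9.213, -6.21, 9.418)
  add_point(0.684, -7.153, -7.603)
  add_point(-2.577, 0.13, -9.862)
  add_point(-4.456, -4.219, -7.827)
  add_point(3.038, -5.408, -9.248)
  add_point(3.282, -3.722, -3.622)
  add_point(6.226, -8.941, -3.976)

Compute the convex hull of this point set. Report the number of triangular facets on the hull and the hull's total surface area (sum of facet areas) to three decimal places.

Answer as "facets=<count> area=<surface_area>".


facets=24 area=783.559

Extreme-point indices: [0, 1, 2, 3, 5, 6, 7, 10, 11, 12, 13, 14, 15, 17] — 14 of 18 on the boundary.

Facet areas (half cross-product norm):
  f1: (p0, p17, p11) → 70.5227
  f2: (p7, p5, p11) → 43.9353
  f3: (p7, p14, p11) → 95.3091
  f4: (p7, p14, p13) → 24.9160
  f5: (p6, p5, p11) → 46.4902
  f6: (p6, p0, p11) → 23.8683
  f7: (p10, p13, p5) → 25.5820
  f8: (p10, p6, p5) → 33.7173
  f9: (p10, p6, p0) → 55.5398
  f10: (p15, p10, p17) → 49.8787
  f11: (p15, p10, p13) → 51.8324
  f12: (p3, p13, p5) → 3.4354
  f13: (p3, p7, p5) → 17.0619
  f14: (p3, p7, p13) → 6.3560
  f15: (p1, p0, p17) → 24.3897
  f16: (p1, p10, p17) → 3.8933
  f17: (p1, p10, p0) → 44.9212
  f18: (p12, p15, p17) → 11.3557
  f19: (p12, p17, p11) → 67.5659
  f20: (p12, p14, p11) → 52.7903
  f21: (p2, p14, p13) → 6.4105
  f22: (p2, p15, p13) → 9.0615
  f23: (p2, p12, p14) → 7.1813
  f24: (p2, p12, p15) → 7.5440
Σ area = 783.559

Euler: V−E+F = 14−36+24 = 2.


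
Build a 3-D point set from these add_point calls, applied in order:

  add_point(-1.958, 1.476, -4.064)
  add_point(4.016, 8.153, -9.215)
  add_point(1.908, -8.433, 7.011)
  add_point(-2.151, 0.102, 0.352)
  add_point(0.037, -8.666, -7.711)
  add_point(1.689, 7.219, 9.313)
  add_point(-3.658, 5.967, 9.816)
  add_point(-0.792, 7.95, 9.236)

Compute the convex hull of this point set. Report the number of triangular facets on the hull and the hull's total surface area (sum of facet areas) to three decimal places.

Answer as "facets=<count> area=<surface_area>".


facets=12 area=681.071

8 of the 8 inputs are extreme points: [0, 1, 2, 3, 4, 5, 6, 7].

Triangle areas on the boundary:
  f1: (p0, p1, p6) → 71.3613
  f2: (p0, p4, p1) → 53.5290
  f3: (p2, p4, p6) → 115.1799
  f4: (p2, p4, p1) → 128.6331
  f5: (p3, p4, p6) → 18.3521
  f6: (p3, p0, p6) → 19.6662
  f7: (p3, p0, p4) → 25.3359
  f8: (p5, p2, p6) → 42.7629
  f9: (p5, p2, p1) → 147.2201
  f10: (p7, p1, p6) → 31.3028
  f11: (p7, p5, p6) → 3.6068
  f12: (p7, p5, p1) → 24.1205
Σ area = 681.071

Check V−E+F: 8 − 18 + 12 = 2.


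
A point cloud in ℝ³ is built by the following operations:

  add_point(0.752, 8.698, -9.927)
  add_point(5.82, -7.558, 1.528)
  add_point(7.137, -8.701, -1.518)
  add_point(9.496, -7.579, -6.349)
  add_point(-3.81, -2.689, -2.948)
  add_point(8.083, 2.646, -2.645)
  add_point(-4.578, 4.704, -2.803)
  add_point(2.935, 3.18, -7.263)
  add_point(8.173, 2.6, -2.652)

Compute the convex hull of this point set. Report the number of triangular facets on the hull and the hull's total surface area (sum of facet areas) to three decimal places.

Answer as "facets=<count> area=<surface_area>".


Hull vertices (8/9): indices [0, 1, 2, 3, 4, 5, 6, 8].

Facet areas (half cross-product norm):
  f1: (p8, p0, p3) → 61.7589
  f2: (p8, p1, p3) → 44.2280
  f3: (p4, p0, p6) → 34.1364
  f4: (p4, p0, p3) → 101.8639
  f5: (p4, p1, p6) → 37.8015
  f6: (p5, p1, p6) → 72.1004
  f7: (p5, p8, p1) → 0.5577
  f8: (p5, p0, p6) → 55.3890
  f9: (p5, p8, p0) → 0.4138
  f10: (p2, p1, p3) → 4.9501
  f11: (p2, p4, p3) → 33.9791
  f12: (p2, p4, p1) → 20.3715
Σ area = 467.550

Euler: V−E+F = 8−18+12 = 2.

facets=12 area=467.550


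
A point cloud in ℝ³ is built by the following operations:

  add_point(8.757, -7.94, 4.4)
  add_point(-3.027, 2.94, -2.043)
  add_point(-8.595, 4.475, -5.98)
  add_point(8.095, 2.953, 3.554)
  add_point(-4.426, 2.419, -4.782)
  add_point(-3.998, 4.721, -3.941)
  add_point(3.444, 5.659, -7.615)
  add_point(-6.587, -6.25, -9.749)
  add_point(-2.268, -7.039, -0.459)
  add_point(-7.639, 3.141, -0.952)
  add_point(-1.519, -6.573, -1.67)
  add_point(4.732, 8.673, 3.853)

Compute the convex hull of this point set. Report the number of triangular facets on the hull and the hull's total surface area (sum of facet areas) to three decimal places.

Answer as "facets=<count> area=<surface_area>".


facets=12 area=749.907

Hull vertices (8/12): indices [0, 2, 3, 6, 7, 8, 9, 11].

Per-facet area ½‖(b−a)×(c−a)‖:
  f1: (p6, p11, p2) → 72.7979
  f2: (p6, p7, p2) → 69.9049
  f3: (p6, p7, p0) → 142.6673
  f4: (p9, p11, p2) → 35.2309
  f5: (p9, p11, p0) → 121.3557
  f6: (p9, p7, p2) → 30.4980
  f7: (p3, p11, p0) → 16.9831
  f8: (p3, p6, p0) → 64.5189
  f9: (p3, p6, p11) → 38.7594
  f10: (p8, p7, p0) → 40.8520
  f11: (p8, p9, p0) → 59.9243
  f12: (p8, p9, p7) → 56.4151
Σ area = 749.907

Euler characteristic 8−18+12 = 2 ✓
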